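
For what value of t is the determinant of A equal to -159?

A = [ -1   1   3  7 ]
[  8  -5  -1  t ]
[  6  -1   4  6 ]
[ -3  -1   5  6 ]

-8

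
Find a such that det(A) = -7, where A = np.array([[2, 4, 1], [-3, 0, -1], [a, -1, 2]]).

8

Expanding along the column containing a, det(A) is linear in a: det(A) = (-4)·a + (25).
Set (-4)·a + (25) = -7  ⇒  (-4)·a = -32  ⇒  a = 8.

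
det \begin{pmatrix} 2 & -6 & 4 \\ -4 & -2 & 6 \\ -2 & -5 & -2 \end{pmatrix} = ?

The determinant is 252.

Expand along row 1:
  + 2 · |-2 6; -5 -2| = 2·(4 − (-30)) = 68
  − (-6) · |-4 6; -2 -2| = −(-6)·(8 − (-12)) = 120
  + 4 · |-4 -2; -2 -5| = 4·(20 − 4) = 64
Sum: (68) + (120) + (64) = 252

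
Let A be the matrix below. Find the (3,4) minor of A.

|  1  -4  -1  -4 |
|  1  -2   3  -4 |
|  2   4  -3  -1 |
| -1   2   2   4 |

Delete row 3 and column 4; the remaining 3×3 submatrix is [1 -4 -1; 1 -2 3; -1 2 2].
Its determinant is 10.

10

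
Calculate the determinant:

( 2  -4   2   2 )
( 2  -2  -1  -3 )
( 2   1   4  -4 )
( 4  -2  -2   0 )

340

Expand along row 4 (it has 1 zero):
  − (4) · M_41   where M_41 = det([-4 2 2; -2 -1 -3; 1 4 -4]) = -100
  + (-2) · M_42   where M_42 = det([2 2 2; 2 -1 -3; 2 4 -4]) = 56
  − (-2) · M_43   where M_43 = det([2 -4 2; 2 -2 -3; 2 1 -4]) = 26
det = (-1)·(4)·(-100) + (+1)·(-2)·(56) + (-1)·(-2)·(26) = 340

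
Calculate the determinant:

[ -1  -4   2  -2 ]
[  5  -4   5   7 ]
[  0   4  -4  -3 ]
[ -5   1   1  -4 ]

225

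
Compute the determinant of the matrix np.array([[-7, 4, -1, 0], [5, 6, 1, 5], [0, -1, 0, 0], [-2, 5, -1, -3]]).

The determinant is -19.

Expand along row 3 (it has 3 zeros):
  − (-1) · M_32   where M_32 = det([-7 -1 0; 5 1 5; -2 -1 -3]) = -19
det = (-1)·(-1)·(-19) = -19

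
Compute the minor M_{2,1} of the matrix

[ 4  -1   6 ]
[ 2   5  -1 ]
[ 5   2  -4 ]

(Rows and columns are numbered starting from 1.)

The minor is -8.

Delete row 2 and column 1; the remaining 2×2 submatrix is [-1 6; 2 -4].
Its determinant is (-1)·(-4) − 6·2 = -8.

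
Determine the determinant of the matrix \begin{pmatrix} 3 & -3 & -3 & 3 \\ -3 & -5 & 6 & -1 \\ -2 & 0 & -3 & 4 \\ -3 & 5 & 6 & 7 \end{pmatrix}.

1944

Expand along row 3 (it has 1 zero):
  + (-2) · M_31   where M_31 = det([-3 -3 3; -5 6 -1; 5 6 7]) = -414
  + (-3) · M_33   where M_33 = det([3 -3 3; -3 -5 -1; -3 5 7]) = -252
  − (4) · M_34   where M_34 = det([3 -3 -3; -3 -5 6; -3 5 6]) = -90
det = (+1)·(-2)·(-414) + (+1)·(-3)·(-252) + (-1)·(4)·(-90) = 1944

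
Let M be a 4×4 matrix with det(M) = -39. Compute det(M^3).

-59319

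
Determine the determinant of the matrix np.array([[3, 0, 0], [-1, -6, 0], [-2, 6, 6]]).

The matrix is lower triangular, so the determinant is the product of the diagonal entries:
det = (3) · (-6) · (6) = -108

-108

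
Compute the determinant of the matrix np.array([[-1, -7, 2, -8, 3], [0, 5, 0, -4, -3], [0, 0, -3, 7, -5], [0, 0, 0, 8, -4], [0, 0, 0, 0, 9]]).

The matrix is upper triangular, so the determinant is the product of the diagonal entries:
det = (-1) · (5) · (-3) · (8) · (9) = 1080

The determinant is 1080.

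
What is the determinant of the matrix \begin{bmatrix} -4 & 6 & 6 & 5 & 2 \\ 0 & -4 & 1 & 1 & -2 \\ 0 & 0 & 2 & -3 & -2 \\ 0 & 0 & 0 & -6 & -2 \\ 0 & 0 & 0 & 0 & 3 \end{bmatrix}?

-576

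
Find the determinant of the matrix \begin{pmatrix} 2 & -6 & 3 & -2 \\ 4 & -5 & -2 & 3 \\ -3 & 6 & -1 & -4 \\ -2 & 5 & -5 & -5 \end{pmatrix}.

The determinant is -182.

Expand along row 1:
  + (2) · M_11   where M_11 = det([-5 -2 3; 6 -1 -4; 5 -5 -5]) = -20
  − (-6) · M_12   where M_12 = det([4 -2 3; -3 -1 -4; -2 -5 -5]) = -7
  + (3) · M_13   where M_13 = det([4 -5 3; -3 6 -4; -2 5 -5]) = -14
  − (-2) · M_14   where M_14 = det([4 -5 -2; -3 6 -1; -2 5 -5]) = -29
det = (+1)·(2)·(-20) + (-1)·(-6)·(-7) + (+1)·(3)·(-14) + (-1)·(-2)·(-29) = -182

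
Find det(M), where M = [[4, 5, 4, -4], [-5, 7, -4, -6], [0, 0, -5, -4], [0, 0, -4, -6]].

M is block upper-triangular with a 2×2 block and a 2×2 block on the diagonal, so its determinant equals the product of the determinants of the diagonal blocks.
det of the 2×2 block = 53
det of the 2×2 block = 14
det = (53)·(14) = 742

The determinant is 742.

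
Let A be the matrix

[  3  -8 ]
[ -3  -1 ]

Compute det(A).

|A| = -27

det(A) = 3·(-1) − (-8)·(-3) = -3 − 24 = -27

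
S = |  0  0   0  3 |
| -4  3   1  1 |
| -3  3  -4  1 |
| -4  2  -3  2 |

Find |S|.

Expand along row 1 (it has 3 zeros):
  − (3) · M_14   where M_14 = det([-4 3 1; -3 3 -4; -4 2 -3]) = 31
det = (-1)·(3)·(31) = -93

The determinant is -93.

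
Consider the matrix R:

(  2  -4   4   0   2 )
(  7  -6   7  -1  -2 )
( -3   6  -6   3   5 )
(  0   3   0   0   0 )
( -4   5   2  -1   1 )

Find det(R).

174

Expand along row 4 (it has 4 zeros):
  + (3) · M_42   where M_42 = det([2 4 0 2; 7 7 -1 -2; -3 -6 3 5; -4 2 -1 1]) = 58
det = (+1)·(3)·(58) = 174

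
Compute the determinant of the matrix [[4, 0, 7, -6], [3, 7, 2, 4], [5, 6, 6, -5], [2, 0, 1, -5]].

-337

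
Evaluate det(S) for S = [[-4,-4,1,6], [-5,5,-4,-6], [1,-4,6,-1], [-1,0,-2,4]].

Expand along row 4 (it has 1 zero):
  − (-1) · M_41   where M_41 = det([-4 1 6; 5 -4 -6; -4 6 -1]) = -47
  − (-2) · M_43   where M_43 = det([-4 -4 6; -5 5 -6; 1 -4 -1]) = 250
  + (4) · M_44   where M_44 = det([-4 -4 1; -5 5 -4; 1 -4 6]) = -145
det = (-1)·(-1)·(-47) + (-1)·(-2)·(250) + (+1)·(4)·(-145) = -127

det(S) = -127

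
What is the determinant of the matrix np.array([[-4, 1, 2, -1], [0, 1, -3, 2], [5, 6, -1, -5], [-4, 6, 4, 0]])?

-574

Expand along row 2 (it has 1 zero):
  + (1) · M_22   where M_22 = det([-4 2 -1; 5 -1 -5; -4 4 0]) = -56
  − (-3) · M_23   where M_23 = det([-4 1 -1; 5 6 -5; -4 6 0]) = -154
  + (2) · M_24   where M_24 = det([-4 1 2; 5 6 -1; -4 6 4]) = -28
det = (+1)·(1)·(-56) + (-1)·(-3)·(-154) + (+1)·(2)·(-28) = -574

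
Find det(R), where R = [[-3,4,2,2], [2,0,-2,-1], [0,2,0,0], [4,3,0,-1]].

-12

Expand along row 3 (it has 3 zeros):
  − (2) · M_32   where M_32 = det([-3 2 2; 2 -2 -1; 4 0 -1]) = 6
det = (-1)·(2)·(6) = -12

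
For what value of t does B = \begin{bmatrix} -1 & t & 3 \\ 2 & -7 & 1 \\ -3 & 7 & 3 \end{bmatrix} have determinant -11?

Expanding along the row containing t, det(B) is linear in t: det(B) = (-9)·t + (7).
Set (-9)·t + (7) = -11  ⇒  (-9)·t = -18  ⇒  t = 2.

2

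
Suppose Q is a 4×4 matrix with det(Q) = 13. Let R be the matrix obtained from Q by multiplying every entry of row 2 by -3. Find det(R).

|R| = -39

Scaling one row by -3 multiplies the determinant by -3.
det(R) = (-3)·(13) = -39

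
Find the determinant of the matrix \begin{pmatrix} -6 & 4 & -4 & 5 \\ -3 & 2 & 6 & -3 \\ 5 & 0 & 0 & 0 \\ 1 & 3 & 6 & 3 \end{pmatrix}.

870

Expand along row 3 (it has 3 zeros):
  + (5) · M_31   where M_31 = det([4 -4 5; 2 6 -3; 3 6 3]) = 174
det = (+1)·(5)·(174) = 870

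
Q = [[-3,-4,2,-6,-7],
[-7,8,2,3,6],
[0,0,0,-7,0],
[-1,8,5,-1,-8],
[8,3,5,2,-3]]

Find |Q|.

Expand along row 3 (it has 4 zeros):
  − (-7) · M_34   where M_34 = det([-3 -4 2 -7; -7 8 2 6; -1 8 5 -8; 8 3 5 -3]) = -4885
det = (-1)·(-7)·(-4885) = -34195

-34195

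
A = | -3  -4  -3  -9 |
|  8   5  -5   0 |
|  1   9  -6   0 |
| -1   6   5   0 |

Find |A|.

5202

Expand along column 4 (it has 3 zeros):
  − (-9) · M_14   where M_14 = det([8 5 -5; 1 9 -6; -1 6 5]) = 578
det = (-1)·(-9)·(578) = 5202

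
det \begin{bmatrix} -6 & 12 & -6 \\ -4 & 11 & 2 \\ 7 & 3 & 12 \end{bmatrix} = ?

Expand along column 1:
  + (-6) · |11 2; 3 12| = (-6)·(132 − 6) = -756
  − (-4) · |12 -6; 3 12| = −(-4)·(144 − (-18)) = 648
  + 7 · |12 -6; 11 2| = 7·(24 − (-66)) = 630
Sum: (-756) + (648) + (630) = 522

The determinant is 522.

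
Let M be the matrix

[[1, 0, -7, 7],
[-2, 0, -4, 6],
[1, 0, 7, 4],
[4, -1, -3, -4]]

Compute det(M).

Expand along column 2 (it has 3 zeros):
  + (-1) · M_42   where M_42 = det([1 -7 7; -2 -4 6; 1 7 4]) = -226
det = (+1)·(-1)·(-226) = 226

226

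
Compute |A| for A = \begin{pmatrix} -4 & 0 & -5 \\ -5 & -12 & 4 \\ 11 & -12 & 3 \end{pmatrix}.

The determinant is -1008.

Expand along row 1:
  + (-4) · |-12 4; -12 3| = (-4)·(-36 − (-48)) = -48
  + (-5) · |-5 -12; 11 -12| = (-5)·(60 − (-132)) = -960
Sum: (-48) + (-960) = -1008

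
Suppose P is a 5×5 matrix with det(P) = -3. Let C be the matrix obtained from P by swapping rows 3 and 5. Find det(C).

Swapping two rows multiplies the determinant by −1.
det(C) = (-1)·(-3) = 3

det(C) = 3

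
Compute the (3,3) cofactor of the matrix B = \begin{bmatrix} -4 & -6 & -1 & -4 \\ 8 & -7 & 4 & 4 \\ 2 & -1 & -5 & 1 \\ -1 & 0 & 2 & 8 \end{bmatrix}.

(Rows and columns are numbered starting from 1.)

Delete row 3 and column 3; the remaining 3×3 submatrix is [-4 -6 -4; 8 -7 4; -1 0 8].
Its determinant is 660.
The cofactor carries sign (−1)^(3+3) = +1, so C_{3,3} = +(660) = 660.

660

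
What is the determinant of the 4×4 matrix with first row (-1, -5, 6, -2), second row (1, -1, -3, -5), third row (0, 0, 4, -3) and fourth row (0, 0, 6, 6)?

252

The matrix is block upper-triangular with a 2×2 block and a 2×2 block on the diagonal, so its determinant equals the product of the determinants of the diagonal blocks.
det of the 2×2 block = 6
det of the 2×2 block = 42
det = (6)·(42) = 252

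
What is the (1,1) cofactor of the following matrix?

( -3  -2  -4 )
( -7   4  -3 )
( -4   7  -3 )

9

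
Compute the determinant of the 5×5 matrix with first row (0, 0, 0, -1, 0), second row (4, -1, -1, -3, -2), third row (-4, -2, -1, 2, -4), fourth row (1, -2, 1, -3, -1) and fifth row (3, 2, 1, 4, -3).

Expand along row 1 (it has 4 zeros):
  − (-1) · M_14   where M_14 = det([4 -1 -1 -2; -4 -2 -1 -4; 1 -2 1 -1; 3 2 1 -3]) = 200
det = (-1)·(-1)·(200) = 200

The determinant is 200.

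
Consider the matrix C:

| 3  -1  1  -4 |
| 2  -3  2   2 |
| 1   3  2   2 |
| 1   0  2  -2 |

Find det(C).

det(C) = 130

Expand along row 4 (it has 1 zero):
  − (1) · M_41   where M_41 = det([-1 1 -4; -3 2 2; 3 2 2]) = 60
  − (2) · M_43   where M_43 = det([3 -1 -4; 2 -3 2; 1 3 2]) = -70
  + (-2) · M_44   where M_44 = det([3 -1 1; 2 -3 2; 1 3 2]) = -25
det = (-1)·(1)·(60) + (-1)·(2)·(-70) + (+1)·(-2)·(-25) = 130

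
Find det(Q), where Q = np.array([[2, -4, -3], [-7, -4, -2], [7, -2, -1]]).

Expand along row 1:
  + 2 · |-4 -2; -2 -1| = 2·(4 − 4) = 0
  − (-4) · |-7 -2; 7 -1| = −(-4)·(7 − (-14)) = 84
  + (-3) · |-7 -4; 7 -2| = (-3)·(14 − (-28)) = -126
Sum: (0) + (84) + (-126) = -42

The determinant is -42.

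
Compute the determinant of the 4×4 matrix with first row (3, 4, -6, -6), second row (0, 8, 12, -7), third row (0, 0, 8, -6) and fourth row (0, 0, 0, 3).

576

The matrix is upper triangular, so the determinant is the product of the diagonal entries:
det = (3) · (8) · (8) · (3) = 576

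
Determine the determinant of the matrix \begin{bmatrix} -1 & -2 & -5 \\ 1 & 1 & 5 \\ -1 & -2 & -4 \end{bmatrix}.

The determinant is 1.

Expand along row 1:
  + (-1) · |1 5; -2 -4| = (-1)·(-4 − (-10)) = -6
  − (-2) · |1 5; -1 -4| = −(-2)·(-4 − (-5)) = 2
  + (-5) · |1 1; -1 -2| = (-5)·(-2 − (-1)) = 5
Sum: (-6) + (2) + (5) = 1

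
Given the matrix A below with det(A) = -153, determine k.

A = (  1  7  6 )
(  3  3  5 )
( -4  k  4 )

-1

Expanding along the column containing k, det(A) is linear in k: det(A) = (13)·k + (-140).
Set (13)·k + (-140) = -153  ⇒  (13)·k = -13  ⇒  k = -1.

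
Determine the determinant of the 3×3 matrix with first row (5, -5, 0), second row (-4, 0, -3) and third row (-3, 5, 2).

-10

Expand along column 2:
  − (-5) · |-4 -3; -3 2| = −(-5)·(-8 − 9) = -85
  − 5 · |5 0; -4 -3| = −5·(-15 − 0) = 75
Sum: (-85) + (75) = -10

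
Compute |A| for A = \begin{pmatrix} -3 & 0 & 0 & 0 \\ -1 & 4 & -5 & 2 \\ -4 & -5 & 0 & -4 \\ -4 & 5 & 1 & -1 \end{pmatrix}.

|A| = -393

Expand along row 1 (it has 3 zeros):
  + (-3) · M_11   where M_11 = det([4 -5 2; -5 0 -4; 5 1 -1]) = 131
det = (+1)·(-3)·(131) = -393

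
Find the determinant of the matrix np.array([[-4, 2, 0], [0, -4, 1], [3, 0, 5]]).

Expand along row 1:
  + (-4) · |-4 1; 0 5| = (-4)·(-20 − 0) = 80
  − 2 · |0 1; 3 5| = −2·(0 − 3) = 6
Sum: (80) + (6) = 86

86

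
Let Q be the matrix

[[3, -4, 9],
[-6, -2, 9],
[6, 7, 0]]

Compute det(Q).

Expand along row 3:
  + 6 · |-4 9; -2 9| = 6·(-36 − (-18)) = -108
  − 7 · |3 9; -6 9| = −7·(27 − (-54)) = -567
Sum: (-108) + (-567) = -675

-675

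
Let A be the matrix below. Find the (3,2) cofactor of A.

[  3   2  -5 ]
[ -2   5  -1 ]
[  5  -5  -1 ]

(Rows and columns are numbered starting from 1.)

13

Delete row 3 and column 2; the remaining 2×2 submatrix is [3 -5; -2 -1].
Its determinant is 3·(-1) − (-5)·(-2) = -13.
The cofactor carries sign (−1)^(3+2) = −1, so C_{3,2} = −(-13) = 13.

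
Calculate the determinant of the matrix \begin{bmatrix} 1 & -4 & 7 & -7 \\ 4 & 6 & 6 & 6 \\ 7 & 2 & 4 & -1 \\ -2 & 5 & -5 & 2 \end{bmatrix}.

Expand along row 1:
  + (1) · M_11   where M_11 = det([6 6 6; 2 4 -1; 5 -5 2]) = -216
  − (-4) · M_12   where M_12 = det([4 6 6; 7 4 -1; -2 -5 2]) = -222
  + (7) · M_13   where M_13 = det([4 6 6; 7 2 -1; -2 5 2]) = 198
  − (-7) · M_14   where M_14 = det([4 6 6; 7 2 4; -2 5 -5]) = 276
det = (+1)·(1)·(-216) + (-1)·(-4)·(-222) + (+1)·(7)·(198) + (-1)·(-7)·(276) = 2214

2214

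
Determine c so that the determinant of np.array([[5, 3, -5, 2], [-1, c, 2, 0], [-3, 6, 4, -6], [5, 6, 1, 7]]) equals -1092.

c = -6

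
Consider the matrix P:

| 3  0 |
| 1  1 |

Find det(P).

det(P) = 3

det(P) = 3·1 − 0·1 = 3 − 0 = 3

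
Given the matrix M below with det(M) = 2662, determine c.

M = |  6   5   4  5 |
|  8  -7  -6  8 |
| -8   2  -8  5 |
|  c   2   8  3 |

c = 9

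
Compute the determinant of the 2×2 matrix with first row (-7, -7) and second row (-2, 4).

det = (-7)·4 − (-7)·(-2) = -28 − 14 = -42

-42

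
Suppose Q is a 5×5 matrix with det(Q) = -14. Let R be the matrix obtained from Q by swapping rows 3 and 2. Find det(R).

Swapping two rows multiplies the determinant by −1.
det(R) = (-1)·(-14) = 14

The determinant is 14.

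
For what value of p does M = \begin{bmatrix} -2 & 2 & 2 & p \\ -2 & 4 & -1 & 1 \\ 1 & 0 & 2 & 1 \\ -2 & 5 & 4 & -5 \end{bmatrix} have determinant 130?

0

Expanding along the row containing p, det(M) is linear in p: det(M) = (17)·p + (130).
Set (17)·p + (130) = 130  ⇒  (17)·p = 0  ⇒  p = 0.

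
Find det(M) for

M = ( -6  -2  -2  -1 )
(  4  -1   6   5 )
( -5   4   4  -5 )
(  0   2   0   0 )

Expand along row 4 (it has 3 zeros):
  + (2) · M_42   where M_42 = det([-6 -2 -1; 4 6 5; -5 4 -5]) = 264
det = (+1)·(2)·(264) = 528

528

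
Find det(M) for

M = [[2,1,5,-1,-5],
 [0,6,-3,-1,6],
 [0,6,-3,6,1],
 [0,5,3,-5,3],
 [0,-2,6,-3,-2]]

Expand along column 1 (it has 4 zeros):
  + (2) · M_11   where M_11 = det([6 -3 -1 6; 6 -3 6 1; 5 3 -5 3; -2 6 -3 -2]) = -495
det = (+1)·(2)·(-495) = -990

-990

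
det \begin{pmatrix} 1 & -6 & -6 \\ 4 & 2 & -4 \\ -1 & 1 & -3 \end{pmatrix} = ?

-134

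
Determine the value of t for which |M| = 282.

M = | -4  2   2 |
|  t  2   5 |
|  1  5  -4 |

Expanding along the column containing t, det(M) is linear in t: det(M) = (18)·t + (138).
Set (18)·t + (138) = 282  ⇒  (18)·t = 144  ⇒  t = 8.

8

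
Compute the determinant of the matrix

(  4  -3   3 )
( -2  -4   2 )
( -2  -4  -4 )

The determinant is 132.

Expand along column 1:
  + 4 · |-4 2; -4 -4| = 4·(16 − (-8)) = 96
  − (-2) · |-3 3; -4 -4| = −(-2)·(12 − (-12)) = 48
  + (-2) · |-3 3; -4 2| = (-2)·(-6 − (-12)) = -12
Sum: (96) + (48) + (-12) = 132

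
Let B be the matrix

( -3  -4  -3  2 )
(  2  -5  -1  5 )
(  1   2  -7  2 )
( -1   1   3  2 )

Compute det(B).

The determinant is -848.

Expand along row 1:
  + (-3) · M_11   where M_11 = det([-5 -1 5; 2 -7 2; 1 3 2]) = 167
  − (-4) · M_12   where M_12 = det([2 -1 5; 1 -7 2; -1 3 2]) = -56
  + (-3) · M_13   where M_13 = det([2 -5 5; 1 2 2; -1 1 2]) = 39
  − (2) · M_14   where M_14 = det([2 -5 -1; 1 2 -7; -1 1 3]) = 3
det = (+1)·(-3)·(167) + (-1)·(-4)·(-56) + (+1)·(-3)·(39) + (-1)·(2)·(3) = -848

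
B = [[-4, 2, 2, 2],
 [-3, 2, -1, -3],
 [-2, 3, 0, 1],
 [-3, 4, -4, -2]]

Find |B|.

det(B) = -90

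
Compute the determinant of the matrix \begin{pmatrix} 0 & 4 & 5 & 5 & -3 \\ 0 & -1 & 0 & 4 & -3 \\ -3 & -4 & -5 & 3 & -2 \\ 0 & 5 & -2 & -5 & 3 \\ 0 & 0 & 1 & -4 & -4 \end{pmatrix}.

Expand along column 1 (it has 4 zeros):
  + (-3) · M_31   where M_31 = det([4 5 5 -3; -1 0 4 -3; 5 -2 -5 3; 0 1 -4 -4]) = -855
det = (+1)·(-3)·(-855) = 2565

The determinant is 2565.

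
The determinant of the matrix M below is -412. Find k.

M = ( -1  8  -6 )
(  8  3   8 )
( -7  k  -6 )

Expanding along the column containing k, det(M) is linear in k: det(M) = (-40)·k + (-172).
Set (-40)·k + (-172) = -412  ⇒  (-40)·k = -240  ⇒  k = 6.

6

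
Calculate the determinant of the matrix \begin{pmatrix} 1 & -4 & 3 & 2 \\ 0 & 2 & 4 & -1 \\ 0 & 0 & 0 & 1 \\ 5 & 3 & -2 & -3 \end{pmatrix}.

126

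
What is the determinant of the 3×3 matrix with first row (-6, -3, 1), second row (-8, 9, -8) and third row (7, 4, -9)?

583

Expand along row 1:
  + (-6) · |9 -8; 4 -9| = (-6)·(-81 − (-32)) = 294
  − (-3) · |-8 -8; 7 -9| = −(-3)·(72 − (-56)) = 384
  + 1 · |-8 9; 7 4| = 1·(-32 − 63) = -95
Sum: (294) + (384) + (-95) = 583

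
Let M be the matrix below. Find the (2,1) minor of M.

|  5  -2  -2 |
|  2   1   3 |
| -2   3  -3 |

Delete row 2 and column 1; the remaining 2×2 submatrix is [-2 -2; 3 -3].
Its determinant is (-2)·(-3) − (-2)·3 = 12.

12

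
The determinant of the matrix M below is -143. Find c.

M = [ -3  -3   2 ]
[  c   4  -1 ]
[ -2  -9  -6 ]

7

Expanding along the column containing c, det(M) is linear in c: det(M) = (-36)·c + (109).
Set (-36)·c + (109) = -143  ⇒  (-36)·c = -252  ⇒  c = 7.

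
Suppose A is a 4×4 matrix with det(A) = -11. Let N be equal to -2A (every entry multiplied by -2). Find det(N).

For a 4×4 matrix, det(-2A) = (-2)^4·det(A) = 16·det(A).
det(N) = (16)·(-11) = -176

det(N) = -176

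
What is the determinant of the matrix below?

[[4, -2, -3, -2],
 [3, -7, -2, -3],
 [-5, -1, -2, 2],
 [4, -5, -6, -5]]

Expand along row 1:
  + (4) · M_11   where M_11 = det([-7 -2 -3; -1 -2 2; -5 -6 -5]) = -112
  − (-2) · M_12   where M_12 = det([3 -2 -3; -5 -2 2; 4 -6 -5]) = -14
  + (-3) · M_13   where M_13 = det([3 -7 -3; -5 -1 2; 4 -5 -5]) = 77
  − (-2) · M_14   where M_14 = det([3 -7 -2; -5 -1 -2; 4 -5 -6]) = 196
det = (+1)·(4)·(-112) + (-1)·(-2)·(-14) + (+1)·(-3)·(77) + (-1)·(-2)·(196) = -315

The determinant is -315.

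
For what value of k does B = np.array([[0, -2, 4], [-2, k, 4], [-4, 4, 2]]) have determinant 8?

k = 1

Expanding along the column containing k, det(B) is linear in k: det(B) = (16)·k + (-8).
Set (16)·k + (-8) = 8  ⇒  (16)·k = 16  ⇒  k = 1.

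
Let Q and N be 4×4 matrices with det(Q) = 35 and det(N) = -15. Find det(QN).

det(QN) = -525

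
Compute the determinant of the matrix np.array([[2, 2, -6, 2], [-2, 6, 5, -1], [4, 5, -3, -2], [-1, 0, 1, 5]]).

674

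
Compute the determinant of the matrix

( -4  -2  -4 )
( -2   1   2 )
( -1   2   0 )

32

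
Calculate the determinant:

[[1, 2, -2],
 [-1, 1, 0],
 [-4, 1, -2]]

Expand along row 2:
  − (-1) · |2 -2; 1 -2| = −(-1)·(-4 − (-2)) = -2
  + 1 · |1 -2; -4 -2| = 1·(-2 − 8) = -10
Sum: (-2) + (-10) = -12

-12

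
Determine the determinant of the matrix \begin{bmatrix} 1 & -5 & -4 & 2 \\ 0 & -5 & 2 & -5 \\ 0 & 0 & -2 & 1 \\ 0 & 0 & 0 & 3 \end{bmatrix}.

The matrix is upper triangular, so the determinant is the product of the diagonal entries:
det = (1) · (-5) · (-2) · (3) = 30

30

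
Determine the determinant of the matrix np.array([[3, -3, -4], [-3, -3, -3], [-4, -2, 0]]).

Expand along row 3:
  + (-4) · |-3 -4; -3 -3| = (-4)·(9 − 12) = 12
  − (-2) · |3 -4; -3 -3| = −(-2)·(-9 − 12) = -42
Sum: (12) + (-42) = -30

The determinant is -30.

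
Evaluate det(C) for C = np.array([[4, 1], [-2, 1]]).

The determinant is 6.

det(C) = 4·1 − 1·(-2) = 4 − (-2) = 6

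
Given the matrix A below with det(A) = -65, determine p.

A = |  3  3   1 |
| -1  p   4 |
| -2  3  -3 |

p = -1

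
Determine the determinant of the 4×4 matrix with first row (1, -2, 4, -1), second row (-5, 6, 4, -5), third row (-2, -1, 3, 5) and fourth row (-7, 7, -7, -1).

-580

Expand along row 1:
  + (1) · M_11   where M_11 = det([6 4 -5; -1 3 5; 7 -7 -1]) = 398
  − (-2) · M_12   where M_12 = det([-5 4 -5; -2 3 5; -7 -7 -1]) = -483
  + (4) · M_13   where M_13 = det([-5 6 -5; -2 -1 5; -7 7 -1]) = 53
  − (-1) · M_14   where M_14 = det([-5 6 4; -2 -1 3; -7 7 -7]) = -224
det = (+1)·(1)·(398) + (-1)·(-2)·(-483) + (+1)·(4)·(53) + (-1)·(-1)·(-224) = -580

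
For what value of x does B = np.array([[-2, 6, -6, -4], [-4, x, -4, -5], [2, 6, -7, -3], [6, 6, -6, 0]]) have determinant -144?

Expanding along the column containing x, det(B) is linear in x: det(B) = (24)·x + (-48).
Set (24)·x + (-48) = -144  ⇒  (24)·x = -96  ⇒  x = -4.

x = -4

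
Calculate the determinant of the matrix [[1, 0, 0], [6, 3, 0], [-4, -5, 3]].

The determinant is 9.

The matrix is lower triangular, so the determinant is the product of the diagonal entries:
det = (1) · (3) · (3) = 9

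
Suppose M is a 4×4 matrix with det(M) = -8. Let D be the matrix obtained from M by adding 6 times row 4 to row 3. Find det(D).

-8

Adding a multiple of one row to another leaves the determinant unchanged.
det(D) = (1)·(-8) = -8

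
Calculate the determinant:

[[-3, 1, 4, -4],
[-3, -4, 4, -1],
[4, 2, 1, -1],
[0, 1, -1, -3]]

The determinant is -293.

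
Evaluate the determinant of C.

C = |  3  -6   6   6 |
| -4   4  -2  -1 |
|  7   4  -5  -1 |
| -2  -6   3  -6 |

The determinant is 288.

Expand along row 1:
  + (3) · M_11   where M_11 = det([4 -2 -1; 4 -5 -1; -6 3 -6]) = 90
  − (-6) · M_12   where M_12 = det([-4 -2 -1; 7 -5 -1; -2 3 -6]) = -231
  + (6) · M_13   where M_13 = det([-4 4 -1; 7 4 -1; -2 -6 -6]) = 330
  − (6) · M_14   where M_14 = det([-4 4 -2; 7 4 -5; -2 -6 3]) = 96
det = (+1)·(3)·(90) + (-1)·(-6)·(-231) + (+1)·(6)·(330) + (-1)·(6)·(96) = 288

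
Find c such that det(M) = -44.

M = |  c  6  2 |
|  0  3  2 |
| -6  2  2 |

Expanding along the column containing c, det(M) is linear in c: det(M) = (2)·c + (-36).
Set (2)·c + (-36) = -44  ⇒  (2)·c = -8  ⇒  c = -4.

-4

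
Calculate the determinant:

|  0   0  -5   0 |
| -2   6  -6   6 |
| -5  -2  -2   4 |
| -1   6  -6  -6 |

The determinant is 1860.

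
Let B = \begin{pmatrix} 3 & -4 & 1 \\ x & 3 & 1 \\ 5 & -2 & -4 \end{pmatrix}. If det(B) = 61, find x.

-7

Expanding along the column containing x, det(B) is linear in x: det(B) = (-18)·x + (-65).
Set (-18)·x + (-65) = 61  ⇒  (-18)·x = 126  ⇒  x = -7.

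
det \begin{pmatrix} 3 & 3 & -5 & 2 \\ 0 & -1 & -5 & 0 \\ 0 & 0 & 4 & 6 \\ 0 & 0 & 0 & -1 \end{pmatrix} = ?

The determinant is 12.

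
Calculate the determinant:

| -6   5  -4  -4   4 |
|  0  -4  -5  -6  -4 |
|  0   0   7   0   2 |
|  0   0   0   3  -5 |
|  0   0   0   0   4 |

2016

The matrix is upper triangular, so the determinant is the product of the diagonal entries:
det = (-6) · (-4) · (7) · (3) · (4) = 2016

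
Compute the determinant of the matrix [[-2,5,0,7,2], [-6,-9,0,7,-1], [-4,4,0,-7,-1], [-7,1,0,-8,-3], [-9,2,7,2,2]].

The determinant is 5523.

Expand along column 3 (it has 4 zeros):
  + (7) · M_53   where M_53 = det([-2 5 7 2; -6 -9 7 -1; -4 4 -7 -1; -7 1 -8 -3]) = 789
det = (+1)·(7)·(789) = 5523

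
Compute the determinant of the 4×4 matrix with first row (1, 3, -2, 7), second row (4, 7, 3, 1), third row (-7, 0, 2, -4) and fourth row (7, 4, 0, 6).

The determinant is -342.

Expand along row 3 (it has 1 zero):
  + (-7) · M_31   where M_31 = det([3 -2 7; 7 3 1; 4 0 6]) = 46
  + (2) · M_33   where M_33 = det([1 3 7; 4 7 1; 7 4 6]) = -244
  − (-4) · M_34   where M_34 = det([1 3 -2; 4 7 3; 7 4 0]) = 117
det = (+1)·(-7)·(46) + (+1)·(2)·(-244) + (-1)·(-4)·(117) = -342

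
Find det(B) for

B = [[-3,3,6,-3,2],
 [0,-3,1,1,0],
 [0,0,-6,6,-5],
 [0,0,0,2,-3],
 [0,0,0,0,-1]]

|B| = 108

B is upper triangular, so det(B) is the product of the diagonal entries:
det = (-3) · (-3) · (-6) · (2) · (-1) = 108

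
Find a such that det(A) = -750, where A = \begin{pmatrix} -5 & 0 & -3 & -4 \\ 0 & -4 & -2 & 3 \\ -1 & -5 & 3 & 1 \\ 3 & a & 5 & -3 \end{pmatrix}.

a = -3

Expanding along the column containing a, det(A) is linear in a: det(A) = (72)·a + (-534).
Set (72)·a + (-534) = -750  ⇒  (72)·a = -216  ⇒  a = -3.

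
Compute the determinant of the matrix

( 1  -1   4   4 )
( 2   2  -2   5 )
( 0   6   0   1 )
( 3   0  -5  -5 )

-676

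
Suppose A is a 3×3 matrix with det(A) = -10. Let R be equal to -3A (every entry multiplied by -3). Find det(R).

|R| = 270

For a 3×3 matrix, det(-3A) = (-3)^3·det(A) = -27·det(A).
det(R) = (-27)·(-10) = 270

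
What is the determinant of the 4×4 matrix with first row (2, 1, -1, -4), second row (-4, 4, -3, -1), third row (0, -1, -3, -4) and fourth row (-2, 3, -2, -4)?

Expand along row 3 (it has 1 zero):
  − (-1) · M_32   where M_32 = det([2 -1 -4; -4 -3 -1; -2 -2 -4]) = 26
  + (-3) · M_33   where M_33 = det([2 1 -4; -4 4 -1; -2 3 -4]) = -24
  − (-4) · M_34   where M_34 = det([2 1 -1; -4 4 -3; -2 3 -2]) = 4
det = (-1)·(-1)·(26) + (+1)·(-3)·(-24) + (-1)·(-4)·(4) = 114

114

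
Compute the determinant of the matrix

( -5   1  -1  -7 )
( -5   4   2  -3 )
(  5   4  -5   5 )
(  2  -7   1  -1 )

Expand along row 1:
  + (-5) · M_11   where M_11 = det([4 2 -3; 4 -5 5; -7 1 -1]) = 31
  − (1) · M_12   where M_12 = det([-5 2 -3; 5 -5 5; 2 1 -1]) = -15
  + (-1) · M_13   where M_13 = det([-5 4 -3; 5 4 5; 2 -7 -1]) = 34
  − (-7) · M_14   where M_14 = det([-5 4 2; 5 4 -5; 2 -7 1]) = 9
det = (+1)·(-5)·(31) + (-1)·(1)·(-15) + (+1)·(-1)·(34) + (-1)·(-7)·(9) = -111

-111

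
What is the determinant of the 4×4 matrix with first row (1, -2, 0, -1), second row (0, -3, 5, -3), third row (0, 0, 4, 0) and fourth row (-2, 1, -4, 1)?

The determinant is -24.

Expand along row 3 (it has 3 zeros):
  + (4) · M_33   where M_33 = det([1 -2 -1; 0 -3 -3; -2 1 1]) = -6
det = (+1)·(4)·(-6) = -24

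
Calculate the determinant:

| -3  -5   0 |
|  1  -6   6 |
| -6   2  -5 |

Expand along column 3:
  − 6 · |-3 -5; -6 2| = −6·(-6 − 30) = 216
  + (-5) · |-3 -5; 1 -6| = (-5)·(18 − (-5)) = -115
Sum: (216) + (-115) = 101

101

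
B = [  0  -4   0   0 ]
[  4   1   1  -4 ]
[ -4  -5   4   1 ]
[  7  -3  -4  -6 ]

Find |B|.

Expand along row 1 (it has 3 zeros):
  − (-4) · M_12   where M_12 = det([4 1 -4; -4 4 1; 7 -4 -6]) = -49
det = (-1)·(-4)·(-49) = -196

-196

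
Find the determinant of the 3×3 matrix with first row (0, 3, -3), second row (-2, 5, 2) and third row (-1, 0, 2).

Expand along row 1:
  − 3 · |-2 2; -1 2| = −3·(-4 − (-2)) = 6
  + (-3) · |-2 5; -1 0| = (-3)·(0 − (-5)) = -15
Sum: (6) + (-15) = -9

-9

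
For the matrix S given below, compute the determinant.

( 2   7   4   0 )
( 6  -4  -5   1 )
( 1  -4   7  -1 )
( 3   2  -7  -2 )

Expand along row 1 (it has 1 zero):
  + (2) · M_11   where M_11 = det([-4 -5 1; -4 7 -1; 2 -7 -2]) = 148
  − (7) · M_12   where M_12 = det([6 -5 1; 1 7 -1; 3 -7 -2]) = -149
  + (4) · M_13   where M_13 = det([6 -4 1; 1 -4 -1; 3 2 -2]) = 78
det = (+1)·(2)·(148) + (-1)·(7)·(-149) + (+1)·(4)·(78) = 1651

1651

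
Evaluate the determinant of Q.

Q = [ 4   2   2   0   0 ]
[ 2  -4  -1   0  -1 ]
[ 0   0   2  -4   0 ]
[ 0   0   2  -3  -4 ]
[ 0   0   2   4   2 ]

-1360

Q is block upper-triangular with a 2×2 block and a 3×3 block on the diagonal, so its determinant equals the product of the determinants of the diagonal blocks.
det of the 2×2 block = -20
det of the 3×3 block = 68
det = (-20)·(68) = -1360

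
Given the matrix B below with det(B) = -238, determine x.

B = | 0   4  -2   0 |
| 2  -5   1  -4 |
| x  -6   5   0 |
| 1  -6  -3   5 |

Expanding along the row containing x, det(B) is linear in x: det(B) = (-126)·x + (-112).
Set (-126)·x + (-112) = -238  ⇒  (-126)·x = -126  ⇒  x = 1.

1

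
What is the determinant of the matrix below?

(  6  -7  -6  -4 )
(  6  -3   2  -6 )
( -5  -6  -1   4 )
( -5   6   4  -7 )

-4514

Expand along row 1:
  + (6) · M_11   where M_11 = det([-3 2 -6; -6 -1 4; 6 4 -7]) = 99
  − (-7) · M_12   where M_12 = det([6 2 -6; -5 -1 4; -5 4 -7]) = -14
  + (-6) · M_13   where M_13 = det([6 -3 -6; -5 -6 4; -5 6 -7]) = 633
  − (-4) · M_14   where M_14 = det([6 -3 2; -5 -6 -1; -5 6 4]) = -303
det = (+1)·(6)·(99) + (-1)·(-7)·(-14) + (+1)·(-6)·(633) + (-1)·(-4)·(-303) = -4514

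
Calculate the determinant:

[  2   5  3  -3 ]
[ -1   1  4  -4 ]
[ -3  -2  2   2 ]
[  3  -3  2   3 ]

-467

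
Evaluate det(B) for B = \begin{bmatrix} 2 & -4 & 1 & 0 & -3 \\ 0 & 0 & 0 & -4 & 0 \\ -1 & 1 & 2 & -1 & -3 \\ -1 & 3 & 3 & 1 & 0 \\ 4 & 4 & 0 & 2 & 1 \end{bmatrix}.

Expand along row 2 (it has 4 zeros):
  + (-4) · M_24   where M_24 = det([2 -4 1 -3; -1 1 2 -3; -1 3 3 0; 4 4 0 1]) = 228
det = (+1)·(-4)·(228) = -912

det(B) = -912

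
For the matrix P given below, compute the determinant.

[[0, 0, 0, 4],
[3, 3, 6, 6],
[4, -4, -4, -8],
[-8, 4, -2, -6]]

-384

Expand along row 1 (it has 3 zeros):
  − (4) · M_14   where M_14 = det([3 3 6; 4 -4 -4; -8 4 -2]) = 96
det = (-1)·(4)·(96) = -384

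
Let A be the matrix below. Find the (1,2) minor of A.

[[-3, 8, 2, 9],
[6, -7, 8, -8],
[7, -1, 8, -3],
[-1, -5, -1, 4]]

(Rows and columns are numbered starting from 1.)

The minor is -34.

Delete row 1 and column 2; the remaining 3×3 submatrix is [6 8 -8; 7 8 -3; -1 -1 4].
Its determinant is -34.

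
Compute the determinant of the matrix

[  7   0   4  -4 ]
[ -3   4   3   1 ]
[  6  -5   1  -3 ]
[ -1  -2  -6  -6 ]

-712

Expand along row 1 (it has 1 zero):
  + (7) · M_11   where M_11 = det([4 3 1; -5 1 -3; -2 -6 -6]) = -136
  + (4) · M_13   where M_13 = det([-3 4 1; 6 -5 -3; -1 -2 -6]) = 67
  − (-4) · M_14   where M_14 = det([-3 4 3; 6 -5 1; -1 -2 -6]) = -7
det = (+1)·(7)·(-136) + (+1)·(4)·(67) + (-1)·(-4)·(-7) = -712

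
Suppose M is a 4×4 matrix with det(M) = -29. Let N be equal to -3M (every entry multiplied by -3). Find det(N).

det(N) = -2349

For a 4×4 matrix, det(-3M) = (-3)^4·det(M) = 81·det(M).
det(N) = (81)·(-29) = -2349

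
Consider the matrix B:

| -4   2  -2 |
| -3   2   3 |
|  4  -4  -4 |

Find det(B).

Expand along row 1:
  + (-4) · |2 3; -4 -4| = (-4)·(-8 − (-12)) = -16
  − 2 · |-3 3; 4 -4| = −2·(12 − 12) = 0
  + (-2) · |-3 2; 4 -4| = (-2)·(12 − 8) = -8
Sum: (-16) + (0) + (-8) = -24

det(B) = -24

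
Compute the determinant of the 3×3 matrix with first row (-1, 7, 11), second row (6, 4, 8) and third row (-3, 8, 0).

556

Expand along column 3:
  + 11 · |6 4; -3 8| = 11·(48 − (-12)) = 660
  − 8 · |-1 7; -3 8| = −8·(-8 − (-21)) = -104
Sum: (660) + (-104) = 556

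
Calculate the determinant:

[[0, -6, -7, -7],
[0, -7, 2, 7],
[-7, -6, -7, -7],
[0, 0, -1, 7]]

The determinant is 3626.

Expand along column 1 (it has 3 zeros):
  + (-7) · M_31   where M_31 = det([-6 -7 -7; -7 2 7; 0 -1 7]) = -518
det = (+1)·(-7)·(-518) = 3626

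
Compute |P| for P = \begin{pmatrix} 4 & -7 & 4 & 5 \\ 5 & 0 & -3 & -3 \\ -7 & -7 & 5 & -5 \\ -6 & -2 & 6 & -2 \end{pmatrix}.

Expand along row 2 (it has 1 zero):
  − (5) · M_21   where M_21 = det([-7 4 5; -7 5 -5; -2 6 -2]) = -316
  − (-3) · M_23   where M_23 = det([4 -7 5; -7 -7 -5; -6 -2 -2]) = -236
  + (-3) · M_24   where M_24 = det([4 -7 4; -7 -7 5; -6 -2 6]) = -324
det = (-1)·(5)·(-316) + (-1)·(-3)·(-236) + (+1)·(-3)·(-324) = 1844

det(P) = 1844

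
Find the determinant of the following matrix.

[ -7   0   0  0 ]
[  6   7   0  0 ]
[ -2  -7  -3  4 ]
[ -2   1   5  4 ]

1568

The matrix is block lower-triangular with a 2×2 block and a 2×2 block on the diagonal, so its determinant equals the product of the determinants of the diagonal blocks.
det of the 2×2 block = -49
det of the 2×2 block = -32
det = (-49)·(-32) = 1568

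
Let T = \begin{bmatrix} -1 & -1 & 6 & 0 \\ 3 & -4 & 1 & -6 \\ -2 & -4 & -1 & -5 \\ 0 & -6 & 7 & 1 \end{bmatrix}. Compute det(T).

det(T) = -1006

Expand along row 1 (it has 1 zero):
  + (-1) · M_11   where M_11 = det([-4 1 -6; -4 -1 -5; -6 7 1]) = 102
  − (-1) · M_12   where M_12 = det([3 1 -6; -2 -1 -5; 0 7 1]) = 188
  + (6) · M_13   where M_13 = det([3 -4 -6; -2 -4 -5; 0 -6 1]) = -182
det = (+1)·(-1)·(102) + (-1)·(-1)·(188) + (+1)·(6)·(-182) = -1006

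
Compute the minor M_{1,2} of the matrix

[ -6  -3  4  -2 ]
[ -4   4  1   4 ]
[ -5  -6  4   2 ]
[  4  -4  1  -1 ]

Delete row 1 and column 2; the remaining 3×3 submatrix is [-4 1 4; -5 4 2; 4 1 -1].
Its determinant is -57.

The minor is -57.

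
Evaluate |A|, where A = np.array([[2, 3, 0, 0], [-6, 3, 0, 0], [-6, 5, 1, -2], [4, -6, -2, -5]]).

The determinant is -216.

A is block lower-triangular with a 2×2 block and a 2×2 block on the diagonal, so its determinant equals the product of the determinants of the diagonal blocks.
det of the 2×2 block = 24
det of the 2×2 block = -9
det = (24)·(-9) = -216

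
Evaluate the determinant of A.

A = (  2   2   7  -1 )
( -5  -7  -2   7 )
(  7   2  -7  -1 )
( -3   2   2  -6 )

-740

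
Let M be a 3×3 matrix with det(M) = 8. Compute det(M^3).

det(M^3) = (det M)^3 = (8)^3 = 512

512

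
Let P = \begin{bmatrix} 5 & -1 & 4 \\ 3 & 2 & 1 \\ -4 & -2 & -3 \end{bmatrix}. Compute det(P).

-17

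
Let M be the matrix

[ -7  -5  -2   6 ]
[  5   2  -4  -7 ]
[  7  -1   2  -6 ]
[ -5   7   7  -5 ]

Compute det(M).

Expand along row 1:
  + (-7) · M_11   where M_11 = det([2 -4 -7; -1 2 -6; 7 7 -5]) = 399
  − (-5) · M_12   where M_12 = det([5 -4 -7; 7 2 -6; -5 7 -5]) = -513
  + (-2) · M_13   where M_13 = det([5 2 -7; 7 -1 -6; -5 7 -5]) = 57
  − (6) · M_14   where M_14 = det([5 2 -4; 7 -1 2; -5 7 7]) = -399
det = (+1)·(-7)·(399) + (-1)·(-5)·(-513) + (+1)·(-2)·(57) + (-1)·(6)·(-399) = -3078

The determinant is -3078.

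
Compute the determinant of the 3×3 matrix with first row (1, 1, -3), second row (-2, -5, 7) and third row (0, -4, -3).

Expand along row 3:
  − (-4) · |1 -3; -2 7| = −(-4)·(7 − 6) = 4
  + (-3) · |1 1; -2 -5| = (-3)·(-5 − (-2)) = 9
Sum: (4) + (9) = 13

13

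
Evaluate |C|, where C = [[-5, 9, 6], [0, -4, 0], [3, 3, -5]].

-28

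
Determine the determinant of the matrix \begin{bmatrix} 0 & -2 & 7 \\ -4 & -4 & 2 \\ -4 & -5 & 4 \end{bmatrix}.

The determinant is 12.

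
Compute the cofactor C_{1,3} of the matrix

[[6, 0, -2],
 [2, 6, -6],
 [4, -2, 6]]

-28

Delete row 1 and column 3; the remaining 2×2 submatrix is [2 6; 4 -2].
Its determinant is 2·(-2) − 6·4 = -28.
The cofactor carries sign (−1)^(1+3) = +1, so C_{1,3} = +(-28) = -28.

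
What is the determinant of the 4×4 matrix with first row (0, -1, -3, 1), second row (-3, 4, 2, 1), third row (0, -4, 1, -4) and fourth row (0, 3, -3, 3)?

54

Expand along column 1 (it has 3 zeros):
  − (-3) · M_21   where M_21 = det([-1 -3 1; -4 1 -4; 3 -3 3]) = 18
det = (-1)·(-3)·(18) = 54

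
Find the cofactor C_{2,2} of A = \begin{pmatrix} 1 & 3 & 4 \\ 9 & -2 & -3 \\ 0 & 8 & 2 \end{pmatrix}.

Delete row 2 and column 2; the remaining 2×2 submatrix is [1 4; 0 2].
Its determinant is 1·2 − 4·0 = 2.
The cofactor carries sign (−1)^(2+2) = +1, so C_{2,2} = +(2) = 2.

2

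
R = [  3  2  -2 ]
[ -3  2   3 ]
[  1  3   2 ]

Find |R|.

Expand along row 1:
  + 3 · |2 3; 3 2| = 3·(4 − 9) = -15
  − 2 · |-3 3; 1 2| = −2·(-6 − 3) = 18
  + (-2) · |-3 2; 1 3| = (-2)·(-9 − 2) = 22
Sum: (-15) + (18) + (22) = 25

The determinant is 25.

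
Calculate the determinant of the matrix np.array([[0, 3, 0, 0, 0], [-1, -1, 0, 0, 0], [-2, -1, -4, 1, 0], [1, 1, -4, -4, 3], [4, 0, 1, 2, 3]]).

261

The matrix is block lower-triangular with a 2×2 block and a 3×3 block on the diagonal, so its determinant equals the product of the determinants of the diagonal blocks.
det of the 2×2 block = 3
det of the 3×3 block = 87
det = (3)·(87) = 261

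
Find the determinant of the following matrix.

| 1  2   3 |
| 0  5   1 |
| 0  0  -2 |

The matrix is upper triangular, so the determinant is the product of the diagonal entries:
det = (1) · (5) · (-2) = -10

The determinant is -10.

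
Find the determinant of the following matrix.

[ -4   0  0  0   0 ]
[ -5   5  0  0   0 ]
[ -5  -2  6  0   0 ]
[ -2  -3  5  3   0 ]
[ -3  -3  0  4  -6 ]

2160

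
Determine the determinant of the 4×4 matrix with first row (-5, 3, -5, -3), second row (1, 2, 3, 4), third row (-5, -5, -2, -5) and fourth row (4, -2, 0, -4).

Expand along row 4 (it has 1 zero):
  − (4) · M_41   where M_41 = det([3 -5 -3; 2 3 4; -5 -2 -5]) = -4
  + (-2) · M_42   where M_42 = det([-5 -5 -3; 1 3 4; -5 -2 -5]) = 71
  + (-4) · M_44   where M_44 = det([-5 3 -5; 1 2 3; -5 -5 -2]) = -119
det = (-1)·(4)·(-4) + (+1)·(-2)·(71) + (+1)·(-4)·(-119) = 350

350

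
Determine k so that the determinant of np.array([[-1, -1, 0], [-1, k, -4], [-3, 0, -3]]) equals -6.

1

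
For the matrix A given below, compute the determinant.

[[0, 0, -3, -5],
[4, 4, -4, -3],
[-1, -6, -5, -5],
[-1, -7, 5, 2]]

Expand along row 1 (it has 2 zeros):
  + (-3) · M_13   where M_13 = det([4 4 -3; -1 -6 -5; -1 -7 2]) = -163
  − (-5) · M_14   where M_14 = det([4 4 -4; -1 -6 -5; -1 -7 5]) = -224
det = (+1)·(-3)·(-163) + (-1)·(-5)·(-224) = -631

det(A) = -631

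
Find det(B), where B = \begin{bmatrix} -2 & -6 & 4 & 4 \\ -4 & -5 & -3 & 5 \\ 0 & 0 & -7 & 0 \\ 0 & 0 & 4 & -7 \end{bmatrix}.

-686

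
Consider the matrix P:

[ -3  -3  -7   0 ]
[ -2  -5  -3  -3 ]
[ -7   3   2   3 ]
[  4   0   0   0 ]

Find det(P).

Expand along row 4 (it has 3 zeros):
  − (4) · M_41   where M_41 = det([-3 -7 0; -5 -3 -3; 3 2 3]) = -33
det = (-1)·(4)·(-33) = 132

The determinant is 132.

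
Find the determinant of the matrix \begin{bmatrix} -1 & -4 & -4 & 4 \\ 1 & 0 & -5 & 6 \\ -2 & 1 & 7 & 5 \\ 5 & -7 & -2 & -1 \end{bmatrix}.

Expand along row 2 (it has 1 zero):
  − (1) · M_21   where M_21 = det([-4 -4 4; 1 7 5; -7 -2 -1]) = 312
  − (-5) · M_23   where M_23 = det([-1 -4 4; -2 1 5; 5 -7 -1]) = -90
  + (6) · M_24   where M_24 = det([-1 -4 -4; -2 1 7; 5 -7 -2]) = -207
det = (-1)·(1)·(312) + (-1)·(-5)·(-90) + (+1)·(6)·(-207) = -2004

The determinant is -2004.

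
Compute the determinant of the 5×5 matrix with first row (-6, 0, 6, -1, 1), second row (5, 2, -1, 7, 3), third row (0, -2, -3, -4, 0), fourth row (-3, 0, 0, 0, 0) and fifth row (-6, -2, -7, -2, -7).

Expand along row 4 (it has 4 zeros):
  − (-3) · M_41   where M_41 = det([0 6 -1 1; 2 -1 7 3; -2 -3 -4 0; -2 -7 -2 -7]) = 236
det = (-1)·(-3)·(236) = 708

The determinant is 708.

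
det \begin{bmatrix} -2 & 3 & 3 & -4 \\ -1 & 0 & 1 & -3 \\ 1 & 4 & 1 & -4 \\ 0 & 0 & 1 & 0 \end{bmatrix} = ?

The determinant is 29.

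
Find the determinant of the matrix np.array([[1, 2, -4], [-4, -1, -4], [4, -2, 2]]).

-74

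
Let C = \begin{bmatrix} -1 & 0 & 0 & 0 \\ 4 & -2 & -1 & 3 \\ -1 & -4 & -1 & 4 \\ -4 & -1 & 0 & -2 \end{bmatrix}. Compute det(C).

-5

Expand along row 1 (it has 3 zeros):
  + (-1) · M_11   where M_11 = det([-2 -1 3; -4 -1 4; -1 0 -2]) = 5
det = (+1)·(-1)·(5) = -5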